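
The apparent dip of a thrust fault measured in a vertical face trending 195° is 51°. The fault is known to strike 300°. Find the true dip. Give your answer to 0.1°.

β = acute angle between strike 300° and section 195° = 75°.
tan(true dip) = tan 51° / sin 75° = 1.2785
δ = arctan(1.2785) = 51.97°

52.0°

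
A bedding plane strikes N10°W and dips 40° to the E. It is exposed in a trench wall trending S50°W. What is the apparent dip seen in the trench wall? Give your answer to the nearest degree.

36°

Angle between strike (N10°W) and section (S50°W): β = 60°.
tan(apparent dip) = tan 40° · sin 60° = 0.7267
apparent dip = arctan 0.7267 = 36.01°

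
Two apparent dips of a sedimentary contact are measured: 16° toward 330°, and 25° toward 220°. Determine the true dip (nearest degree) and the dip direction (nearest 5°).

Each apparent-dip line lies in the plane. As unit vectors (x east, y north, z up), v₁ plunges 16°→330° and v₂ plunges 25°→220°.
n = v₁ × v₂ = (-0.543, -0.043, 0.819) (taken with n_z > 0).
True dip = arccos(n_z / |n|) = arccos(0.8325) = 33.6°.
Dip direction = atan2(-0.543, -0.043) = 266° (azimuth of n's horizontal projection).

true dip 34°, dip direction 265°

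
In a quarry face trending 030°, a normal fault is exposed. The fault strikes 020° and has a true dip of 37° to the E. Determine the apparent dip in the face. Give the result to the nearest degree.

7°

The strike is 020° and the section trends 030°; the acute angle between them is β = 10°.
tan(apparent dip) = tan 37° · sin 10° = 0.1309
α = arctan(0.1309) = 7.45°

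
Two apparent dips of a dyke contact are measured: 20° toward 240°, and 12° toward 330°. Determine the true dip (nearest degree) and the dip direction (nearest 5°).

Represent each trace as a vector plunging at its apparent dip toward its trend (east-north-up frame): v₁ = (-0.814, -0.470, -0.342), v₂ = (-0.489, 0.847, -0.208).
Cross product v₁ × v₂ gives the pole to the plane: n ∝ (-0.387, 0.002, 0.919).
Dip δ = arctan(|n_h|/n_z) = arctan(0.387/0.919) = 22.9°.
The horizontal component of n points toward azimuth atan2(n_x, n_y) = 270°, the dip direction.

true dip 23°, dip direction 270°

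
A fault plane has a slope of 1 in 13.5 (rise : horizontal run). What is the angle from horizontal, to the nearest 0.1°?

tan θ = 1/13.5 = 0.0741
θ = arctan(0.0741) = 4.24°

4.2°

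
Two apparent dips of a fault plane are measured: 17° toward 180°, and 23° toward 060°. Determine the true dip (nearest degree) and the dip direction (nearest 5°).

Represent each trace as a vector plunging at its apparent dip toward its trend (east-north-up frame): v₁ = (0.000, -0.956, -0.292), v₂ = (0.797, 0.460, -0.391).
n = v₁ × v₂ = (0.508, -0.233, 0.762) (taken with n_z > 0).
tan δ = √(n_x²+n_y²)/n_z = 0.559/0.762, so δ = 36.3°.
The horizontal component of n points toward azimuth atan2(n_x, n_y) = 115°, the dip direction.

true dip 36°, dip direction 115°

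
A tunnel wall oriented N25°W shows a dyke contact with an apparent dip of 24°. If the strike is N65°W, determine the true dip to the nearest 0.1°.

β = acute angle between strike N65°W and section N25°W = 40°.
tan(true dip) = tan 24° / sin 40° = 0.6927
true dip = arctan 0.6927 = 34.71°

34.7°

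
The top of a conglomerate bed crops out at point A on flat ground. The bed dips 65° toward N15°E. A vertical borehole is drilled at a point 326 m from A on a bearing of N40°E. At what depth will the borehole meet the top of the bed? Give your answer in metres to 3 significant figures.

The hole lies 25° from the dip direction, so the down-dip offset is 326 × cos 25° = 295.46 m.
Depth = down-dip offset × tan(dip) = 295.46 × tan 65° = 295.46 × 2.1445
Depth = 633.61 m

634 m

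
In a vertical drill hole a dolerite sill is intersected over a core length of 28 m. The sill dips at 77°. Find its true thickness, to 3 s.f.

True thickness t = h · cos(dip) = 28 × cos 77°
t = 28 × 0.2250 = 6.299 m

6.30 m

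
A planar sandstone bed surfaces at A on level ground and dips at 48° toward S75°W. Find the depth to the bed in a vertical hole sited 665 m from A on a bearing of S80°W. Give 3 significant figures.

The hole lies 5° from the dip direction, so the down-dip offset is 665 × cos 5° = 662.47 m.
Depth = down-dip offset × tan(dip) = 662.47 × tan 48° = 662.47 × 1.1106
Depth = 735.75 m

736 m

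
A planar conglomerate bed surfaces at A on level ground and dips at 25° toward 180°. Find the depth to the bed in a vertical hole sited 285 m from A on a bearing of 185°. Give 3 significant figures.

The hole lies 5° from the dip direction, so the down-dip offset is 285 × cos 5° = 283.92 m.
Depth = down-dip offset × tan(dip) = 283.92 × tan 25° = 283.92 × 0.4663
Depth = 132.39 m

132 m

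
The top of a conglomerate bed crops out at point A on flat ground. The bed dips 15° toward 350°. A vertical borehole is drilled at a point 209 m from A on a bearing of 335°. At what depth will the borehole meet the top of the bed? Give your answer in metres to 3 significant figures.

54.1 m

The hole lies 15° from the dip direction, so the down-dip offset is 209 × cos 15° = 201.88 m.
Depth = down-dip offset × tan(dip) = 201.88 × tan 15° = 201.88 × 0.2679
Depth = 54.09 m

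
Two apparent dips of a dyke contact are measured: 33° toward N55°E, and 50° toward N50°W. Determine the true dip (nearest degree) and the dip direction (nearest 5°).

Each apparent-dip line lies in the plane. As unit vectors (x east, y north, z up), v₁ plunges 33°→N55°E and v₂ plunges 50°→N50°W.
The plane normal is n = v₁ × v₂ ∝ (-0.143, 0.794, 0.521).
True dip = arccos(n_z / |n|) = arccos(0.5420) = 57.2°.
Dip direction = azimuth of (n_x, n_y) = atan2(-0.143, 0.794) = 350°.

true dip 57°, dip direction 350°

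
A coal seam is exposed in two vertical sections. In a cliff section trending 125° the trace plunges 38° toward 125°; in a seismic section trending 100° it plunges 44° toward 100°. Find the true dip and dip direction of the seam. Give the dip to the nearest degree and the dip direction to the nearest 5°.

The two traces are lines in the plane: v₁ = (sin 125°·cos 38°, cos 125°·cos 38°, −sin 38°), v₂ = (sin 100°·cos 44°, cos 100°·cos 44°, −sin 44°).
The plane normal is n = v₁ × v₂ ∝ (0.237, 0.012, 0.240).
tan δ = √(n_x²+n_y²)/n_z = 0.237/0.240, so δ = 44.7°.
Dip direction = atan2(0.237, 0.012) = 87° (azimuth of n's horizontal projection).

true dip 45°, dip direction 085°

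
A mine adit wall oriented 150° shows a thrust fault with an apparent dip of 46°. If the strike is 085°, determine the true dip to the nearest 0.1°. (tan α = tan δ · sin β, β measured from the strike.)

48.8°

The section is 65° from the strike.
tan(true dip) = tan 46° / sin 65° = 1.1426
true dip = arctan 1.1426 = 48.81°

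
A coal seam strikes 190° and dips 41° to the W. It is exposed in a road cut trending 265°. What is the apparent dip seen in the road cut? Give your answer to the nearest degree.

40°

The strike is 190° and the section trends 265°; the acute angle between them is β = 75°.
tan(apparent dip) = tan 41° · sin 75° = 0.8397
α = arctan(0.8397) = 40.02°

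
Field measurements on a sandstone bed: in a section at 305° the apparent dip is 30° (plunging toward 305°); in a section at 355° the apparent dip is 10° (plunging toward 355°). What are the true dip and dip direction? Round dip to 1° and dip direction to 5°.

true dip 32°, dip direction 280°

Each apparent-dip line lies in the plane. As unit vectors (x east, y north, z up), v₁ plunges 30°→305° and v₂ plunges 10°→355°.
n = v₁ × v₂ = (-0.404, 0.080, 0.653) (taken with n_z > 0).
tan δ = √(n_x²+n_y²)/n_z = 0.412/0.653, so δ = 32.2°.
Dip direction = azimuth of (n_x, n_y) = atan2(-0.404, 0.080) = 281°.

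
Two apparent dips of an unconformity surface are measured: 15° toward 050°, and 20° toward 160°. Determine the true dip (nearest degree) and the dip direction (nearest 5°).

Represent each trace as a vector plunging at its apparent dip toward its trend (east-north-up frame): v₁ = (0.740, 0.621, -0.259), v₂ = (0.321, -0.883, -0.342).
n = v₁ × v₂ = (0.441, -0.170, 0.853) (taken with n_z > 0).
tan δ = √(n_x²+n_y²)/n_z = 0.472/0.853, so δ = 29.0°.
Dip direction = atan2(0.441, -0.170) = 111° (azimuth of n's horizontal projection).

true dip 29°, dip direction 110°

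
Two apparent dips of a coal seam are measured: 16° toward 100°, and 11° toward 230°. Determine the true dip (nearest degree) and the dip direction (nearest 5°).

Each apparent-dip line lies in the plane. As unit vectors (x east, y north, z up), v₁ plunges 16°→100° and v₂ plunges 11°→230°.
n = v₁ × v₂ = (0.142, -0.388, 0.723) (taken with n_z > 0).
Dip δ = arctan(|n_h|/n_z) = arctan(0.413/0.723) = 29.7°.
Dip direction = azimuth of (n_x, n_y) = atan2(0.142, -0.388) = 160°.

true dip 30°, dip direction 160°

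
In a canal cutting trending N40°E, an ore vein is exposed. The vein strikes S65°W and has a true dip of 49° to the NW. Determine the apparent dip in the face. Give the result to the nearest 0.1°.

25.9°

Angle between strike (S65°W) and section (N40°E): β = 25°.
tan(apparent dip) = tan 49° · sin 25° = 0.4862
apparent dip = arctan 0.4862 = 25.93°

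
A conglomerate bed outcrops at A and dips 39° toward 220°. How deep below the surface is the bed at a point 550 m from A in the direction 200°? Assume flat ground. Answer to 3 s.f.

419 m

The hole lies 20° from the dip direction, so the down-dip offset is 550 × cos 20° = 516.83 m.
Depth = down-dip offset × tan(dip) = 516.83 × tan 39° = 516.83 × 0.8098
Depth = 418.52 m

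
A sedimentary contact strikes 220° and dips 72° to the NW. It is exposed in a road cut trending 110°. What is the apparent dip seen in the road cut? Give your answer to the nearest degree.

71°

The strike is 220° and the section trends 110°; the acute angle between them is β = 70°.
tan(apparent dip) = tan 72° · sin 70° = 2.8921
apparent dip = arctan 2.8921 = 70.93°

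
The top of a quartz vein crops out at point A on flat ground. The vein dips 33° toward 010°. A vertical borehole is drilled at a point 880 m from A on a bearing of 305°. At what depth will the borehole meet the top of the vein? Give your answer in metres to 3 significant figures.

242 m

The hole lies 65° from the dip direction, so the down-dip offset is 880 × cos 65° = 371.90 m.
Depth = down-dip offset × tan(dip) = 371.90 × tan 33° = 371.90 × 0.6494
Depth = 241.52 m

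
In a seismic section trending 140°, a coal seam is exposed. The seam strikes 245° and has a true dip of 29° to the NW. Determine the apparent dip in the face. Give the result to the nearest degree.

Angle between strike (245°) and section (140°): β = 75°.
tan(apparent dip) = tan 29° · sin 75° = 0.5354
apparent dip = arctan 0.5354 = 28.17°

28°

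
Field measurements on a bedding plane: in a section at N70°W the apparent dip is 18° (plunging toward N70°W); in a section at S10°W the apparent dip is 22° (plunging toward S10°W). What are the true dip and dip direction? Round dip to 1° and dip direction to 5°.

Represent each trace as a vector plunging at its apparent dip toward its trend (east-north-up frame): v₁ = (-0.894, 0.325, -0.309), v₂ = (-0.161, -0.913, -0.375).
The plane normal is n = v₁ × v₂ ∝ (-0.404, -0.285, 0.868).
tan δ = √(n_x²+n_y²)/n_z = 0.494/0.868, so δ = 29.7°.
Dip direction = azimuth of (n_x, n_y) = atan2(-0.404, -0.285) = 235°.

true dip 30°, dip direction 235°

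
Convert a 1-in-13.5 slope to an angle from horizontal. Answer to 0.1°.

tan θ = 1/13.5 = 0.0741
θ = arctan(0.0741) = 4.24°

4.2°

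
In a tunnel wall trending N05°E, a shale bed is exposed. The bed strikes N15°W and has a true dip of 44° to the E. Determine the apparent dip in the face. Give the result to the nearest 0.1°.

The strike is N15°W and the section trends N05°E; the acute angle between them is β = 20°.
tan(apparent dip) = tan 44° · sin 20° = 0.3303
apparent dip = arctan 0.3303 = 18.28°

18.3°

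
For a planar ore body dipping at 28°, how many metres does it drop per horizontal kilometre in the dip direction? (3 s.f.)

532 m

drop per km = 1000 × tan 28° = 1000 × 0.5317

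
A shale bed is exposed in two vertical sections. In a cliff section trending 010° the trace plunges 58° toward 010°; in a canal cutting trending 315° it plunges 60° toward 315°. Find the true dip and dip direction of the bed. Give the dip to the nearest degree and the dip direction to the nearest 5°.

true dip 62°, dip direction 340°

Represent each trace as a vector plunging at its apparent dip toward its trend (east-north-up frame): v₁ = (0.092, 0.522, -0.848), v₂ = (-0.354, 0.354, -0.866).
The plane normal is n = v₁ × v₂ ∝ (-0.152, 0.380, 0.217).
Dip δ = arctan(|n_h|/n_z) = arctan(0.409/0.217) = 62.0°.
The horizontal component of n points toward azimuth atan2(n_x, n_y) = 338°, the dip direction.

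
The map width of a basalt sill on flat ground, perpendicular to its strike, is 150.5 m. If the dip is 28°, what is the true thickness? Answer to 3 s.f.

70.7 m

True thickness t = w · sin(dip) = 150.5 × sin 28°
t = 150.5 × 0.4695 = 70.655 m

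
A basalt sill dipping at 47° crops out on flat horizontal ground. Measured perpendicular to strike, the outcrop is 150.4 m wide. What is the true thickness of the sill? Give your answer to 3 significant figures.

True thickness t = w · sin(dip) = 150.4 × sin 47°
t = 150.4 × 0.7314 = 109.996 m

110 m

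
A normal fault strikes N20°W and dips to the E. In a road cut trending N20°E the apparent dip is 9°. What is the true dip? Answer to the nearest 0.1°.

13.8°

The section is 40° from the strike.
tan(true dip) = tan 9° / sin 40° = 0.2464
δ = arctan(0.2464) = 13.84°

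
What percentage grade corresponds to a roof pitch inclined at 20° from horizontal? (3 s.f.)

grade % = 100 × tan 20° = 100 × 0.3640

36.4%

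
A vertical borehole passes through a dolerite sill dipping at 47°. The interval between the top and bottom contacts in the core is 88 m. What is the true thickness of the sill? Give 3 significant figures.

60.0 m

True thickness t = h · cos(dip) = 88 × cos 47°
t = 88 × 0.6820 = 60.016 m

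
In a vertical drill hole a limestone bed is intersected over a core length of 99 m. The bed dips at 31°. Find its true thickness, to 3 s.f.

True thickness t = h · cos(dip) = 99 × cos 31°
t = 99 × 0.8572 = 84.860 m

84.9 m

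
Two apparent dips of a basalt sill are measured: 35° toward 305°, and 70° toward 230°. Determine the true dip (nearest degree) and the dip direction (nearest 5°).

true dip 70°, dip direction 230°

Each apparent-dip line lies in the plane. As unit vectors (x east, y north, z up), v₁ plunges 35°→305° and v₂ plunges 70°→230°.
The plane normal is n = v₁ × v₂ ∝ (-0.568, -0.480, 0.271).
True dip = arccos(n_z / |n|) = arccos(0.3420) = 70.0°.
Dip direction = atan2(-0.568, -0.480) = 230° (azimuth of n's horizontal projection).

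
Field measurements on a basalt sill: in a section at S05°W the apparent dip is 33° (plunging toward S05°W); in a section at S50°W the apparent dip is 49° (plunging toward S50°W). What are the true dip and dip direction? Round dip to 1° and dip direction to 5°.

true dip 50°, dip direction 240°

The two traces are lines in the plane: v₁ = (sin 185°·cos 33°, cos 185°·cos 33°, −sin 33°), v₂ = (sin 230°·cos 49°, cos 230°·cos 49°, −sin 49°).
n = v₁ × v₂ = (-0.401, -0.219, 0.389) (taken with n_z > 0).
tan δ = √(n_x²+n_y²)/n_z = 0.457/0.389, so δ = 49.6°.
Dip direction = azimuth of (n_x, n_y) = atan2(-0.401, -0.219) = 241°.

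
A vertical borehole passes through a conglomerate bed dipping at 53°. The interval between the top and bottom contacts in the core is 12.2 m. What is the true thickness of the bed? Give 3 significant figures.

True thickness t = h · cos(dip) = 12.2 × cos 53°
t = 12.2 × 0.6018 = 7.342 m

7.34 m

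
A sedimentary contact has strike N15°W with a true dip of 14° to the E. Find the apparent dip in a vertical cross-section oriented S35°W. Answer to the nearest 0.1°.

The section lies 50° from the strike.
tan α = tan 14° × sin 50° = 0.2493 × 0.7660 = 0.1910
α = arctan(0.1910) = 10.81°

10.8°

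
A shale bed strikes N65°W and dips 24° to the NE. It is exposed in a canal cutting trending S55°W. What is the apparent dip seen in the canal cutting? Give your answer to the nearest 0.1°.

Angle between strike (N65°W) and section (S55°W): β = 60°.
tan(apparent dip) = tan 24° · sin 60° = 0.3856
α = arctan(0.3856) = 21.09°

21.1°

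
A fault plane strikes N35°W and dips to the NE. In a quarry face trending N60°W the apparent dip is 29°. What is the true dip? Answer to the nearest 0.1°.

52.7°

β = acute angle between strike N35°W and section N60°W = 25°.
tan(true dip) = tan 29° / sin 25° = 1.3116
true dip = arctan 1.3116 = 52.68°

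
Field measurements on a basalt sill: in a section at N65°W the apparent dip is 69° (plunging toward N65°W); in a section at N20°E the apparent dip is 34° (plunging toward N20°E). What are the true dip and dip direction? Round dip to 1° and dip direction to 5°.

true dip 69°, dip direction 305°

The two traces are lines in the plane: v₁ = (sin 295°·cos 69°, cos 295°·cos 69°, −sin 69°), v₂ = (sin 20°·cos 34°, cos 20°·cos 34°, −sin 34°).
Cross product v₁ × v₂ gives the pole to the plane: n ∝ (-0.643, 0.446, 0.296).
Dip δ = arctan(|n_h|/n_z) = arctan(0.782/0.296) = 69.3°.
Dip direction = azimuth of (n_x, n_y) = atan2(-0.643, 0.446) = 305°.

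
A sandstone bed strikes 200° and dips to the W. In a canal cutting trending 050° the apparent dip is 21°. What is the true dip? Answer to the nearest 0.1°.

β = acute angle between strike 200° and section 050° = 30°.
tan δ = tan α / sin β = tan 21° / sin 30° = 0.3839 / 0.5000 = 0.7677
true dip = arctan 0.7677 = 37.51°

37.5°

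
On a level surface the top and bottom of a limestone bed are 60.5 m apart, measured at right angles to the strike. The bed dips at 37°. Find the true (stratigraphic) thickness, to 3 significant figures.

36.4 m

True thickness t = w · sin(dip) = 60.5 × sin 37°
t = 60.5 × 0.6018 = 36.410 m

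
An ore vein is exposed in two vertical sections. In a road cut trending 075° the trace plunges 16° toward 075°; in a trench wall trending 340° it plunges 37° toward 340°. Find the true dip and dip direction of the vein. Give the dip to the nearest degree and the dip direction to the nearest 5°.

true dip 40°, dip direction 005°

The two traces are lines in the plane: v₁ = (sin 75°·cos 16°, cos 75°·cos 16°, −sin 16°), v₂ = (sin 340°·cos 37°, cos 340°·cos 37°, −sin 37°).
n = v₁ × v₂ = (0.057, 0.634, 0.765) (taken with n_z > 0).
tan δ = √(n_x²+n_y²)/n_z = 0.637/0.765, so δ = 39.8°.
Dip direction = azimuth of (n_x, n_y) = atan2(0.057, 0.634) = 5°.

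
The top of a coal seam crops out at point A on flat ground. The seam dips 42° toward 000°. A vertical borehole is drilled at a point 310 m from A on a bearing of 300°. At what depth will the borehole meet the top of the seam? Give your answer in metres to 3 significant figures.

140 m

The hole lies 60° from the dip direction, so the down-dip offset is 310 × cos 60° = 155.00 m.
Depth = down-dip offset × tan(dip) = 155.00 × tan 42° = 155.00 × 0.9004
Depth = 139.56 m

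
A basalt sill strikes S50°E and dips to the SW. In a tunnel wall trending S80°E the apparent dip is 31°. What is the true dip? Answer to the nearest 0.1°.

β = acute angle between strike S50°E and section S80°E = 30°.
tan δ = tan α / sin β = tan 31° / sin 30° = 0.6009 / 0.5000 = 1.2017
true dip = arctan 1.2017 = 50.23°

50.2°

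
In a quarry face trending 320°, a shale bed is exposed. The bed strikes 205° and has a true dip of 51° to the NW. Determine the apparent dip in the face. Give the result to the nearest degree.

Angle between strike (205°) and section (320°): β = 65°.
tan(apparent dip) = tan 51° · sin 65° = 1.1192
apparent dip = arctan 1.1192 = 48.22°

48°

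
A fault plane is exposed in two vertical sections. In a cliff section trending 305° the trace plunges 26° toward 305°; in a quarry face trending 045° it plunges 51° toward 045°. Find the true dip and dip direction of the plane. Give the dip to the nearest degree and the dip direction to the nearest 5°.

Represent each trace as a vector plunging at its apparent dip toward its trend (east-north-up frame): v₁ = (-0.736, 0.516, -0.438), v₂ = (0.445, 0.445, -0.777).
The plane normal is n = v₁ × v₂ ∝ (0.206, 0.767, 0.557).
tan δ = √(n_x²+n_y²)/n_z = 0.794/0.557, so δ = 55.0°.
Dip direction = atan2(0.206, 0.767) = 15° (azimuth of n's horizontal projection).

true dip 55°, dip direction 015°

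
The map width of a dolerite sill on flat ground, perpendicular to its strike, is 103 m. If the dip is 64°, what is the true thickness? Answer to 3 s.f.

92.6 m

True thickness t = w · sin(dip) = 103 × sin 64°
t = 103 × 0.8988 = 92.576 m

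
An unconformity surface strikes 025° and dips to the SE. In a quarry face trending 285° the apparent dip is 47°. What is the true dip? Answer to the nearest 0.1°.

The section is 80° from the strike.
tan(true dip) = tan 47° / sin 80° = 1.0889
true dip = arctan 1.0889 = 47.44°

47.4°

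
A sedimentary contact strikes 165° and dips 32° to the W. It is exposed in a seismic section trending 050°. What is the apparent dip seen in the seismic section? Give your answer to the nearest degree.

The strike is 165° and the section trends 050°; the acute angle between them is β = 65°.
tan α = tan 32° × sin 65° = 0.6249 × 0.9063 = 0.5663
apparent dip = arctan 0.5663 = 29.52°

30°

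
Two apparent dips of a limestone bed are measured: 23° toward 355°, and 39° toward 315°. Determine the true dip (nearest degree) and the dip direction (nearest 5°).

The two traces are lines in the plane: v₁ = (sin 355°·cos 23°, cos 355°·cos 23°, −sin 23°), v₂ = (sin 315°·cos 39°, cos 315°·cos 39°, −sin 39°).
Cross product v₁ × v₂ gives the pole to the plane: n ∝ (-0.362, 0.164, 0.460).
Dip δ = arctan(|n_h|/n_z) = arctan(0.398/0.460) = 40.9°.
The horizontal component of n points toward azimuth atan2(n_x, n_y) = 294°, the dip direction.

true dip 41°, dip direction 295°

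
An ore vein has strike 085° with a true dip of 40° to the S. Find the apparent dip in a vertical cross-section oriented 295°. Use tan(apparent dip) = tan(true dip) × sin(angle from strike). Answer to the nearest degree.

23°

Angle between strike (085°) and section (295°): β = 30°.
tan α = tan 40° × sin 30° = 0.8391 × 0.5000 = 0.4195
α = arctan(0.4195) = 22.76°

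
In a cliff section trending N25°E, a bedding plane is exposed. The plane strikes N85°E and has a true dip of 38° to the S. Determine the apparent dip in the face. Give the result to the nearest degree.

34°

The strike is N85°E and the section trends N25°E; the acute angle between them is β = 60°.
tan(apparent dip) = tan 38° · sin 60° = 0.6766
α = arctan(0.6766) = 34.08°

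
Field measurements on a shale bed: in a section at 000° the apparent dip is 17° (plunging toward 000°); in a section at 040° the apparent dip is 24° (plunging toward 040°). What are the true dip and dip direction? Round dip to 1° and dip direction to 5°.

Each apparent-dip line lies in the plane. As unit vectors (x east, y north, z up), v₁ plunges 17°→000° and v₂ plunges 24°→040°.
The plane normal is n = v₁ × v₂ ∝ (0.184, 0.172, 0.562).
tan δ = √(n_x²+n_y²)/n_z = 0.252/0.562, so δ = 24.2°.
Dip direction = azimuth of (n_x, n_y) = atan2(0.184, 0.172) = 47°.

true dip 24°, dip direction 045°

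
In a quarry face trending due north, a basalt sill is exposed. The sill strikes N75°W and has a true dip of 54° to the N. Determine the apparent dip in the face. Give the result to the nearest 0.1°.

Angle between strike (N75°W) and section (due north): β = 75°.
tan(apparent dip) = tan 54° · sin 75° = 1.3295
α = arctan(1.3295) = 53.05°

53.1°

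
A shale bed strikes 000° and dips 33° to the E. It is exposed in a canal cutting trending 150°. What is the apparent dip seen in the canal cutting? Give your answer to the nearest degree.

18°

Angle between strike (000°) and section (150°): β = 30°.
tan(apparent dip) = tan 33° · sin 30° = 0.3247
apparent dip = arctan 0.3247 = 17.99°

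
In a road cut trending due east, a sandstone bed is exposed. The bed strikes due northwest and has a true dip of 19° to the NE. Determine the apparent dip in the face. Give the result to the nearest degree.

Angle between strike (due northwest) and section (due east): β = 45°.
tan α = tan 19° × sin 45° = 0.3443 × 0.7071 = 0.2435
α = arctan(0.2435) = 13.68°

14°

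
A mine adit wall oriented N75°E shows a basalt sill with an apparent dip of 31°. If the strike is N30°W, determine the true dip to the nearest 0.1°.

β = acute angle between strike N30°W and section N75°E = 75°.
tan δ = tan α / sin β = tan 31° / sin 75° = 0.6009 / 0.9659 = 0.6221
δ = arctan(0.6221) = 31.88°

31.9°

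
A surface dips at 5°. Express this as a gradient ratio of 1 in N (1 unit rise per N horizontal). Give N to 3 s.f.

1 in 11.4

1 : N means tan θ = 1/N, so N = 1/tan 5° = 1/0.0875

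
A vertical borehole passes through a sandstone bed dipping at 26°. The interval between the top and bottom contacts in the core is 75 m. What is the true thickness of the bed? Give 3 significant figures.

67.4 m

True thickness t = h · cos(dip) = 75 × cos 26°
t = 75 × 0.8988 = 67.410 m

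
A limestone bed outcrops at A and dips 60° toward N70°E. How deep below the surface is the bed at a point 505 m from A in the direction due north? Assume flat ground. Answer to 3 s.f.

The hole lies 70° from the dip direction, so the down-dip offset is 505 × cos 70° = 172.72 m.
Depth = down-dip offset × tan(dip) = 172.72 × tan 60° = 172.72 × 1.7321
Depth = 299.16 m

299 m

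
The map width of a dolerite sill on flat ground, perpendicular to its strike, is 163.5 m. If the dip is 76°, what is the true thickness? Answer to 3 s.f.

True thickness t = w · sin(dip) = 163.5 × sin 76°
t = 163.5 × 0.9703 = 158.643 m

159 m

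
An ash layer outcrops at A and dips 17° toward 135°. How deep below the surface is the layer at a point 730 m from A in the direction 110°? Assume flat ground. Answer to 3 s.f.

202 m

The hole lies 25° from the dip direction, so the down-dip offset is 730 × cos 25° = 661.60 m.
Depth = down-dip offset × tan(dip) = 661.60 × tan 17° = 661.60 × 0.3057
Depth = 202.27 m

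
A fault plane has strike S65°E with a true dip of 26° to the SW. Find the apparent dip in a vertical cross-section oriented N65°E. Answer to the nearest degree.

20°

The strike is S65°E and the section trends N65°E; the acute angle between them is β = 50°.
tan α = tan 26° × sin 50° = 0.4877 × 0.7660 = 0.3736
apparent dip = arctan 0.3736 = 20.49°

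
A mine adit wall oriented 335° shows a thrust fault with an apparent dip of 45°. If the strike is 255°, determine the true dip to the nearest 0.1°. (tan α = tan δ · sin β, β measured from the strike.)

45.4°

The section is 80° from the strike.
tan δ = tan α / sin β = tan 45° / sin 80° = 1.0000 / 0.9848 = 1.0154
true dip = arctan 1.0154 = 45.44°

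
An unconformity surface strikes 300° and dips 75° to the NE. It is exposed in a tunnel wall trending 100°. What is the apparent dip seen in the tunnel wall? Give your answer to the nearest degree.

52°

The strike is 300° and the section trends 100°; the acute angle between them is β = 20°.
tan α = tan 75° × sin 20° = 3.7321 × 0.3420 = 1.2764
apparent dip = arctan 1.2764 = 51.92°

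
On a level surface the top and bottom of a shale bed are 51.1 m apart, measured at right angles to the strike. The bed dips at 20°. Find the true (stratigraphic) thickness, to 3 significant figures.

17.5 m

True thickness t = w · sin(dip) = 51.1 × sin 20°
t = 51.1 × 0.3420 = 17.477 m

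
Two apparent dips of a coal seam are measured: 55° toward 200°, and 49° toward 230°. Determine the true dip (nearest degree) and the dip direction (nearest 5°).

true dip 55°, dip direction 195°

The two traces are lines in the plane: v₁ = (sin 200°·cos 55°, cos 200°·cos 55°, −sin 55°), v₂ = (sin 230°·cos 49°, cos 230°·cos 49°, −sin 49°).
Cross product v₁ × v₂ gives the pole to the plane: n ∝ (-0.061, -0.264, 0.188).
tan δ = √(n_x²+n_y²)/n_z = 0.271/0.188, so δ = 55.2°.
The horizontal component of n points toward azimuth atan2(n_x, n_y) = 193°, the dip direction.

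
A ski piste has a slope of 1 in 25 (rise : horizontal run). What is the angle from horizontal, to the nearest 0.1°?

tan θ = 1/25 = 0.0400
θ = arctan(0.0400) = 2.29°

2.3°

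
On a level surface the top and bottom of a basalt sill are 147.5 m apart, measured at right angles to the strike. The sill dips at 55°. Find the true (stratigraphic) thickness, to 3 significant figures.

121 m

True thickness t = w · sin(dip) = 147.5 × sin 55°
t = 147.5 × 0.8192 = 120.825 m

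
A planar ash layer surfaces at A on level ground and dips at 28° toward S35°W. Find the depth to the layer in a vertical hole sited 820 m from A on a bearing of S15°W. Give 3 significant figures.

410 m

The hole lies 20° from the dip direction, so the down-dip offset is 820 × cos 20° = 770.55 m.
Depth = down-dip offset × tan(dip) = 770.55 × tan 28° = 770.55 × 0.5317
Depth = 409.71 m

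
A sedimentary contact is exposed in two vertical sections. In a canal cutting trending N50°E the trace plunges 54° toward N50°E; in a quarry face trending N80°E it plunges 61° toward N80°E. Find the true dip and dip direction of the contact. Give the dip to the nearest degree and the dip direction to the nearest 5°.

true dip 62°, dip direction 090°

Represent each trace as a vector plunging at its apparent dip toward its trend (east-north-up frame): v₁ = (0.450, 0.378, -0.809), v₂ = (0.477, 0.084, -0.875).
The plane normal is n = v₁ × v₂ ∝ (0.262, -0.008, 0.142).
True dip = arccos(n_z / |n|) = arccos(0.4771) = 61.5°.
Dip direction = azimuth of (n_x, n_y) = atan2(0.262, -0.008) = 92°.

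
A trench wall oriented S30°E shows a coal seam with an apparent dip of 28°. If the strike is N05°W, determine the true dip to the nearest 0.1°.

51.5°

β = acute angle between strike N05°W and section S30°E = 25°.
tan δ = tan α / sin β = tan 28° / sin 25° = 0.5317 / 0.4226 = 1.2581
true dip = arctan 1.2581 = 51.52°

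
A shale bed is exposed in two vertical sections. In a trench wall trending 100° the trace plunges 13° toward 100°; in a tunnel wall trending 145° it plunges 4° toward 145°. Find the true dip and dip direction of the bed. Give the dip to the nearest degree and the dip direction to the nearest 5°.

Represent each trace as a vector plunging at its apparent dip toward its trend (east-north-up frame): v₁ = (0.960, -0.169, -0.225), v₂ = (0.572, -0.817, -0.070).
n = v₁ × v₂ = (0.172, 0.062, 0.687) (taken with n_z > 0).
True dip = arccos(n_z / |n|) = arccos(0.9664) = 14.9°.
Dip direction = atan2(0.172, 0.062) = 70° (azimuth of n's horizontal projection).

true dip 15°, dip direction 070°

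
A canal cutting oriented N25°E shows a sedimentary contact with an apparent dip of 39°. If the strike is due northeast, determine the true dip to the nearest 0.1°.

β = acute angle between strike due northeast and section N25°E = 20°.
tan(true dip) = tan 39° / sin 20° = 2.3677
true dip = arctan 2.3677 = 67.10°

67.1°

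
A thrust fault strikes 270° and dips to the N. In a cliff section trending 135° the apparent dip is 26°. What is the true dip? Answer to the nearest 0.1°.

34.6°

The section is 45° from the strike.
tan(true dip) = tan 26° / sin 45° = 0.6898
true dip = arctan 0.6898 = 34.60°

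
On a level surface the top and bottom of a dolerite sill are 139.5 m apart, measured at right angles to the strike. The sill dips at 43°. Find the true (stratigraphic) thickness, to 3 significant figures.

True thickness t = w · sin(dip) = 139.5 × sin 43°
t = 139.5 × 0.6820 = 95.139 m

95.1 m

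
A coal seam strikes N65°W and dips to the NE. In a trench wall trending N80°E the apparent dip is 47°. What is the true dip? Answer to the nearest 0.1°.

β = acute angle between strike N65°W and section N80°E = 35°.
tan(true dip) = tan 47° / sin 35° = 1.8696
δ = arctan(1.8696) = 61.86°

61.9°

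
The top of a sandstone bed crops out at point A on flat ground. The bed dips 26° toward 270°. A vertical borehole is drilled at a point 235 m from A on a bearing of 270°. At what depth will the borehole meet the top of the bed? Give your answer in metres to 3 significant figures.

115 m

The hole is directly down-dip from the outcrop, so the down-dip offset is 235 m.
Depth = down-dip offset × tan(dip) = 235.00 × tan 26° = 235.00 × 0.4877
Depth = 114.62 m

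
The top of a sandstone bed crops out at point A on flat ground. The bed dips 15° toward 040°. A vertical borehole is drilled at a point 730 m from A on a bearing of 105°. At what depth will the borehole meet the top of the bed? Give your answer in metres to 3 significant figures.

82.7 m

The hole lies 65° from the dip direction, so the down-dip offset is 730 × cos 65° = 308.51 m.
Depth = down-dip offset × tan(dip) = 308.51 × tan 15° = 308.51 × 0.2679
Depth = 82.67 m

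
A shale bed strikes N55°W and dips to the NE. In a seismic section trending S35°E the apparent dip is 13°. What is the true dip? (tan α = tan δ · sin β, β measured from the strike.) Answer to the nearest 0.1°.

β = acute angle between strike N55°W and section S35°E = 20°.
tan δ = tan α / sin β = tan 13° / sin 20° = 0.2309 / 0.3420 = 0.6750
true dip = arctan 0.6750 = 34.02°

34.0°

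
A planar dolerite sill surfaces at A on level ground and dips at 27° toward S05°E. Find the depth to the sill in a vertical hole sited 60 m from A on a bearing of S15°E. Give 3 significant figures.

The hole lies 10° from the dip direction, so the down-dip offset is 60 × cos 10° = 59.09 m.
Depth = down-dip offset × tan(dip) = 59.09 × tan 27° = 59.09 × 0.5095
Depth = 30.11 m

30.1 m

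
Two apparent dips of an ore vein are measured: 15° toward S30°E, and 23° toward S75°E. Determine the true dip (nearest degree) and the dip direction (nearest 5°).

true dip 23°, dip direction 100°

Each apparent-dip line lies in the plane. As unit vectors (x east, y north, z up), v₁ plunges 15°→S30°E and v₂ plunges 23°→S75°E.
n = v₁ × v₂ = (0.265, -0.041, 0.629) (taken with n_z > 0).
Dip δ = arctan(|n_h|/n_z) = arctan(0.268/0.629) = 23.1°.
Dip direction = atan2(0.265, -0.041) = 99° (azimuth of n's horizontal projection).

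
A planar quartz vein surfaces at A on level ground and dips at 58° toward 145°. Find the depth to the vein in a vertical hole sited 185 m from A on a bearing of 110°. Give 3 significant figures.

The hole lies 35° from the dip direction, so the down-dip offset is 185 × cos 35° = 151.54 m.
Depth = down-dip offset × tan(dip) = 151.54 × tan 58° = 151.54 × 1.6003
Depth = 242.52 m

243 m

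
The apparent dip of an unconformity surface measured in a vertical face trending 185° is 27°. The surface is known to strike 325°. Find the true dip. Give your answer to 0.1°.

38.4°

β = acute angle between strike 325° and section 185° = 40°.
tan(true dip) = tan 27° / sin 40° = 0.7927
true dip = arctan 0.7927 = 38.40°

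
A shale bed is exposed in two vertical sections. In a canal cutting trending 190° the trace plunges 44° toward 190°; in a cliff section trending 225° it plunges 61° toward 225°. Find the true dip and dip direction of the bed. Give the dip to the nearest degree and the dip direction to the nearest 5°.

The two traces are lines in the plane: v₁ = (sin 190°·cos 44°, cos 190°·cos 44°, −sin 44°), v₂ = (sin 225°·cos 61°, cos 225°·cos 61°, −sin 61°).
n = v₁ × v₂ = (-0.381, -0.129, 0.200) (taken with n_z > 0).
tan δ = √(n_x²+n_y²)/n_z = 0.403/0.200, so δ = 63.6°.
The horizontal component of n points toward azimuth atan2(n_x, n_y) = 251°, the dip direction.

true dip 64°, dip direction 250°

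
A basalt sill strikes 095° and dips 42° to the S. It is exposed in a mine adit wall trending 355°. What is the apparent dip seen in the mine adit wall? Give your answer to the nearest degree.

Angle between strike (095°) and section (355°): β = 80°.
tan α = tan 42° × sin 80° = 0.9004 × 0.9848 = 0.8867
apparent dip = arctan 0.8867 = 41.56°

42°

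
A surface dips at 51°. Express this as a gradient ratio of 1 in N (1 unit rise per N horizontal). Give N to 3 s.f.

1 in 0.810

1 : N means tan θ = 1/N, so N = 1/tan 51° = 1/1.2349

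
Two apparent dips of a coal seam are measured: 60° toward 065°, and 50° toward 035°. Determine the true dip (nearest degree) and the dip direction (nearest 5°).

true dip 61°, dip direction 085°

The two traces are lines in the plane: v₁ = (sin 65°·cos 60°, cos 65°·cos 60°, −sin 60°), v₂ = (sin 35°·cos 50°, cos 35°·cos 50°, −sin 50°).
The plane normal is n = v₁ × v₂ ∝ (0.294, 0.028, 0.161).
tan δ = √(n_x²+n_y²)/n_z = 0.295/0.161, so δ = 61.5°.
Dip direction = atan2(0.294, 0.028) = 85° (azimuth of n's horizontal projection).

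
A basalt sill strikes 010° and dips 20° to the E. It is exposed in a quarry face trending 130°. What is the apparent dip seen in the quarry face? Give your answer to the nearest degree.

17°

The section lies 60° from the strike.
tan α = tan 20° × sin 60° = 0.3640 × 0.8660 = 0.3152
α = arctan(0.3152) = 17.50°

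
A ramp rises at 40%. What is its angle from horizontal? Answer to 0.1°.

21.8°

tan θ = 40/100 = 0.4000
θ = arctan(0.4000) = 21.80°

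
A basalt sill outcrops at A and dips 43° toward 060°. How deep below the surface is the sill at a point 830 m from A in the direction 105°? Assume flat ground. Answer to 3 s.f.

The hole lies 45° from the dip direction, so the down-dip offset is 830 × cos 45° = 586.90 m.
Depth = down-dip offset × tan(dip) = 586.90 × tan 43° = 586.90 × 0.9325
Depth = 547.29 m

547 m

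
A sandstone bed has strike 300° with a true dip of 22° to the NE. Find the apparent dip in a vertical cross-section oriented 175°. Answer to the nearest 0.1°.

Angle between strike (300°) and section (175°): β = 55°.
tan α = tan 22° × sin 55° = 0.4040 × 0.8192 = 0.3310
apparent dip = arctan 0.3310 = 18.31°

18.3°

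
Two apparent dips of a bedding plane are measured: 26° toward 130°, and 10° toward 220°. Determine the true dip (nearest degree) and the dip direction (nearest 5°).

Represent each trace as a vector plunging at its apparent dip toward its trend (east-north-up frame): v₁ = (0.689, -0.578, -0.438), v₂ = (-0.633, -0.754, -0.174).
The plane normal is n = v₁ × v₂ ∝ (0.230, -0.397, 0.885).
True dip = arccos(n_z / |n|) = arccos(0.8877) = 27.4°.
Dip direction = atan2(0.230, -0.397) = 150° (azimuth of n's horizontal projection).

true dip 27°, dip direction 150°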